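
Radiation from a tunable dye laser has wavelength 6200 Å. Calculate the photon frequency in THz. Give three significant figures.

(c = 2.99792458 × 10^8 m/s.)
Convert to SI: λ = 6200 Å = 6.2 × 10^-7 m.
Since f = c/λ for a photon, f = 4.835 × 10^14 Hz.
Converting to THz: f = 483.5 THz ≈ 484 THz.

484 THz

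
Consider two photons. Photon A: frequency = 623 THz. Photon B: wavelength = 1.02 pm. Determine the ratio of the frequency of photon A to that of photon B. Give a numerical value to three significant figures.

f_A = 6.230e14 Hz (from frequency = 623 THz, via f given directly).
f_B = 2.939e20 Hz (from wavelength = 1.02 pm, via f = c/λ).
Ratio = 6.230e14 / 2.939e20 = 2.12e-6.

2.12e-6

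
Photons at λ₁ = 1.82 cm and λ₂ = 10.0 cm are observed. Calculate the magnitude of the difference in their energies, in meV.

Using E = hc/λ: E₁ = 1.091e-23 J, E₂ = 1.986e-24 J.
|ΔE| = |1.091e-23 − 1.986e-24| = 8.93e-24 J = 0.0557 meV.

0.0557 meV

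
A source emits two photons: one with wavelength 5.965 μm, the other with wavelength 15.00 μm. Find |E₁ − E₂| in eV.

0.125 eV

Using E = hc/λ: E₁ = 3.3302e-20 J, E₂ = 1.3243e-20 J.
|ΔE| = |3.3302e-20 − 1.3243e-20| = 2.01e-20 J = 0.125 eV.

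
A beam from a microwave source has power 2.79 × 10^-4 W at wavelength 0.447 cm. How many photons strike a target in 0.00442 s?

2.77 × 10^16 photons

Total energy: E_total = P·t = 2.79 × 10^-4 × 0.00442 = 1.233 × 10^-6 J.
Per-photon energy: E = 4.444 × 10^-23 J.
N = E_total / E_photon = 2.77 × 10^16.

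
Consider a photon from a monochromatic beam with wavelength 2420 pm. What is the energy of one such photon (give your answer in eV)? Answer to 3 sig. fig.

First convert: λ = 2420 pm = 2.42e-9 m.
Since E = hc/λ for a photon, E = 8.208e-17 J.
Converting to eV: E = 512.3 eV ≈ 512 eV.

512 eV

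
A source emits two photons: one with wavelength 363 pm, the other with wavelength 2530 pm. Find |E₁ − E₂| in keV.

Using E = hc/λ: E₁ = 5.472 × 10^-16 J, E₂ = 7.852 × 10^-17 J.
|ΔE| = |5.472 × 10^-16 − 7.852 × 10^-17| = 4.69 × 10^-16 J = 2.93 keV.

2.93 keV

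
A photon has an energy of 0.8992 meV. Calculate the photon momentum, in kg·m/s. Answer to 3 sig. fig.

4.81·10^-31 kg·m/s

In SI units: E = 0.8992 meV = 1.4407·10^-22 J.
For a photon p = E/c, so p = 4.806·10^-31 kg·m/s.
So p ≈ 4.81·10^-31 kg·m/s.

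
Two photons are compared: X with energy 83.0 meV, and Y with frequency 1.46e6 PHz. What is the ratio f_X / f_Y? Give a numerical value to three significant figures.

1.37e-8

f_X = 2.007e13 Hz (from energy = 83.0 meV, via f = E/h).
f_Y = 1.460e21 Hz (from frequency = 1.46e6 PHz, via f given directly).
Ratio = 2.007e13 / 1.460e21 = 1.37e-8.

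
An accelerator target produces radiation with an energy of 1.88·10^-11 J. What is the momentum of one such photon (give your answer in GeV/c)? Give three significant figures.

(c = 2.99792458·10^8 m/s, 1 eV = 1.602176634·10^-19 J.)
Since p = E/c for a photon, p = 6.271·10^-20 kg·m/s.
Converting to GeV/c: p = 0.1173 GeV/c ≈ 0.117 GeV/c.

0.117 GeV/c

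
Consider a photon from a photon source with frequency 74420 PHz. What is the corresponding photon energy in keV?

308 keV

In SI units: f = 74420 PHz = 7.442 × 10^19 Hz.
The photon relation is E = hf, giving E = 4.931 × 10^-14 J.
Converting to keV: E = 307.8 keV ≈ 308 keV.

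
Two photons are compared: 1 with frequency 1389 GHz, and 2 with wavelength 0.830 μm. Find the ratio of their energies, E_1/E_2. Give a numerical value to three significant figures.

3.85e-3

E_1 = 9.204e-22 J (from frequency = 1389 GHz, via E = hf).
E_2 = 2.393e-19 J (from wavelength = 0.830 μm, via E = hc/λ).
Ratio = 9.204e-22 / 2.393e-19 = 3.85e-3.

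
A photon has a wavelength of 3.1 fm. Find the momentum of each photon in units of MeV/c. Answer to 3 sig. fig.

400 MeV/c

Use h = 6.62607015e-34 J·s, c = 2.99792458e8 m/s, 1 eV = 1.602176634e-19 J.
In SI units: λ = 3.1 fm = 3.1e-15 m.
Since p = h/λ for a photon, p = 2.137e-19 kg·m/s.
Converting to MeV/c: p = 399.9 MeV/c ≈ 400 MeV/c.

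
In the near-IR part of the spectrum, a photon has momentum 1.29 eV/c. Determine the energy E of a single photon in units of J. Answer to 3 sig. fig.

2.07 × 10^-19 J

In SI units: p = 1.29 eV/c = 6.8941 × 10^-28 kg·m/s.
Since E = pc for a photon, E = 2.067 × 10^-19 J.
So E ≈ 2.07 × 10^-19 J.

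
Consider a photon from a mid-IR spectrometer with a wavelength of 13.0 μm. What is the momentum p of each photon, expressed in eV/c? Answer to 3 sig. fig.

Use h = 6.62607015 × 10^-34 J·s, c = 2.99792458 × 10^8 m/s, 1 eV = 1.602176634 × 10^-19 J.
First convert: λ = 13.0 μm = 1.30 × 10^-5 m.
The photon relation is p = h/λ, giving p = 5.097 × 10^-29 kg·m/s.
Converting to eV/c: p = 0.09537 eV/c ≈ 0.0954 eV/c.

0.0954 eV/c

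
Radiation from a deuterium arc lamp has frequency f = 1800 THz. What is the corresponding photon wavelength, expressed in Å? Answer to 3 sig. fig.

1670 Å

In SI units: f = 1800 THz = 1.8e15 Hz.
For a photon λ = c/f, so λ = 1.666e-7 m.
Converting to Å: λ = 1666 Å ≈ 1670 Å.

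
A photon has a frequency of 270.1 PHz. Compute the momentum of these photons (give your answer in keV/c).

Use h = 6.62607015 × 10^-34 J·s, c = 2.99792458 × 10^8 m/s, 1 eV = 1.602176634 × 10^-19 J.
First convert: f = 270.1 PHz = 2.701 × 10^17 Hz.
For a photon p = hf/c, so p = 5.970 × 10^-25 kg·m/s.
Converting to keV/c: p = 1.117 keV/c ≈ 1.12 keV/c.

1.12 keV/c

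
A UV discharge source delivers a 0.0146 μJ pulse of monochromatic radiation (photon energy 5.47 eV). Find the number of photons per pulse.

1.67e10 photons

Per-photon energy: E = 8.764e-19 J (from energy = 5.47 eV).
N = E_total / E_photon = 1.46e-8 J / 8.764e-19 J = 1.67e10.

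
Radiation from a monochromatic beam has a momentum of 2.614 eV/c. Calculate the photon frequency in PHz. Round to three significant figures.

0.632 PHz

(h = 6.62607015e-34 J·s, c = 2.99792458e8 m/s, 1 eV = 1.602176634e-19 J.)
Convert to SI: p = 2.614 eV/c = 1.3970e-27 kg·m/s.
The photon relation is f = pc/h, giving f = 6.321e14 Hz.
Converting to PHz: f = 0.6321 PHz ≈ 0.632 PHz.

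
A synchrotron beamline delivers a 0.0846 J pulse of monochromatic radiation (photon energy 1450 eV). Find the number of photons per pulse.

3.64e14 photons

Per-photon energy: E = 2.323e-16 J (from energy = 1450 eV).
N = E_total / E_photon = 0.0846 J / 2.323e-16 J = 3.64e14.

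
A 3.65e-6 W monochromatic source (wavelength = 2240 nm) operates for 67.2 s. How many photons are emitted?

2.77e15 photons

Total energy: E_total = P·t = 3.65e-6 × 67.2 = 2.453e-4 J.
Per-photon energy: E = 8.868e-20 J.
N = E_total / E_photon = 2.77e15.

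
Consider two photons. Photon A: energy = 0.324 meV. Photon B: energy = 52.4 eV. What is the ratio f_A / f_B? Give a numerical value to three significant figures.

6.18e-6

f_A = 7.834e10 Hz (from energy = 0.324 meV, via f = E/h).
f_B = 1.267e16 Hz (from energy = 52.4 eV, via f = E/h).
Ratio = 7.834e10 / 1.267e16 = 6.18e-6.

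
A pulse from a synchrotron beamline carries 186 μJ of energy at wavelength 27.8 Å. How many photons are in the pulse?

2.60e12 photons

Per-photon energy: E = 7.145e-17 J (from wavelength = 27.8 Å).
N = E_total / E_photon = 1.86e-4 J / 7.145e-17 J = 2.60e12.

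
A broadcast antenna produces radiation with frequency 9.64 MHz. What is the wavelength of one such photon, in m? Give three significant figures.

31.1 m

First convert: f = 9.64 MHz = 9.64·10^6 Hz.
The photon relation is λ = c/f, giving λ = 31.10 m.
So λ ≈ 31.1 m.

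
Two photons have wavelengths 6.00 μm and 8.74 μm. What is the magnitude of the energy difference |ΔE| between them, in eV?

Using E = hc/λ: E₁ = 3.311e-20 J, E₂ = 2.273e-20 J.
|ΔE| = |3.311e-20 − 2.273e-20| = 1.04e-20 J = 0.0648 eV.

0.0648 eV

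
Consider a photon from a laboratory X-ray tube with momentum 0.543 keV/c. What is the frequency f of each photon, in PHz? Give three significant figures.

Use h = 6.62607015·10^-34 J·s, c = 2.99792458·10^8 m/s, 1 eV = 1.602176634·10^-19 J.
In SI units: p = 0.543 keV/c = 2.9019·10^-25 kg·m/s.
Since f = pc/h for a photon, f = 1.313·10^17 Hz.
Converting to PHz: f = 131.3 PHz ≈ 131 PHz.

131 PHz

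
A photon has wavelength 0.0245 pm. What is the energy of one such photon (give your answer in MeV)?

Take h = 6.62607015·10^-34 J·s, c = 2.99792458·10^8 m/s, 1 eV = 1.602176634·10^-19 J.
First convert: λ = 0.0245 pm = 2.45·10^-14 m.
The photon relation is E = hc/λ, giving E = 8.108·10^-12 J.
Converting to MeV: E = 50.61 MeV ≈ 50.6 MeV.

50.6 MeV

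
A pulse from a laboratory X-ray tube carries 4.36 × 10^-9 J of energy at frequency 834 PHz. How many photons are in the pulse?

Per-photon energy: E = 5.526 × 10^-16 J (from frequency = 834 PHz).
N = E_total / E_photon = 4.36 × 10^-9 J / 5.526 × 10^-16 J = 7.89 × 10^6.

7.89 × 10^6 photons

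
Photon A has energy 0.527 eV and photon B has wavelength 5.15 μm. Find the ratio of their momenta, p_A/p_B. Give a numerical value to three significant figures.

p_A = 2.816e-28 kg·m/s (from energy = 0.527 eV, via p = E/c).
p_B = 1.287e-28 kg·m/s (from wavelength = 5.15 μm, via p = h/λ).
Ratio = 2.816e-28 / 1.287e-28 = 2.19.

2.19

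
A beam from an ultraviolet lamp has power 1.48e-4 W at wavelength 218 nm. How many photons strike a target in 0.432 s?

7.02e13 photons

Total energy: E_total = P·t = 1.48e-4 × 0.432 = 6.394e-5 J.
Per-photon energy: E = 9.112e-19 J.
N = E_total / E_photon = 7.02e13.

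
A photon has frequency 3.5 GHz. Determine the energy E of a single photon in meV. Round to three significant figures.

0.0145 meV

Convert to SI: f = 3.5 GHz = 3.5 × 10^9 Hz.
For a photon E = hf, so E = 2.319 × 10^-24 J.
Converting to meV: E = 0.01447 meV ≈ 0.0145 meV.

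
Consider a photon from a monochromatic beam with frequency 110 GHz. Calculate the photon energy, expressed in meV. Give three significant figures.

0.455 meV

Convert to SI: f = 110 GHz = 1.1·10^11 Hz.
Apply E = hf: E = 7.289·10^-23 J.
Converting to meV: E = 0.4549 meV ≈ 0.455 meV.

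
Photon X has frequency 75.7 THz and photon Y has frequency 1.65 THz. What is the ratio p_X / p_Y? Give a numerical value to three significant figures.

45.9

p_X = 1.673e-28 kg·m/s (from frequency = 75.7 THz, via p = hf/c).
p_Y = 3.647e-30 kg·m/s (from frequency = 1.65 THz, via p = hf/c).
Ratio = 1.673e-28 / 3.647e-30 = 45.9.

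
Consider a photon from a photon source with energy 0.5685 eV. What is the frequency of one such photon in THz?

Take h = 6.62607015e-34 J·s, 1 eV = 1.602176634e-19 J.
Convert to SI: E = 0.5685 eV = 9.1084e-20 J.
Apply f = E/h: f = 1.375e14 Hz.
Converting to THz: f = 137.5 THz ≈ 137 THz.

137 THz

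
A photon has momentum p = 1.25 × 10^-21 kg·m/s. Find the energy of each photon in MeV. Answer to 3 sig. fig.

2.34 MeV

For a photon E = pc, so E = 3.747 × 10^-13 J.
Converting to MeV: E = 2.339 MeV ≈ 2.34 MeV.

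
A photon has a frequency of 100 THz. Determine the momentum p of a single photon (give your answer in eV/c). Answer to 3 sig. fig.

In SI units: f = 100 THz = 1.0·10^14 Hz.
Since p = hf/c for a photon, p = 2.210·10^-28 kg·m/s.
Converting to eV/c: p = 0.4136 eV/c ≈ 0.414 eV/c.

0.414 eV/c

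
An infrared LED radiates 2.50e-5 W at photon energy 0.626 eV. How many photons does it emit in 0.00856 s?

2.13e12 photons

Total energy: E_total = P·t = 2.50e-5 × 0.00856 = 2.140e-7 J.
Per-photon energy: E = 1.003e-19 J.
N = E_total / E_photon = 2.13e12.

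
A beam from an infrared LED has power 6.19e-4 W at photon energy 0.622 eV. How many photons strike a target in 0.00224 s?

Total energy: E_total = P·t = 6.19e-4 × 0.00224 = 1.387e-6 J.
Per-photon energy: E = 9.966e-20 J.
N = E_total / E_photon = 1.39e13.

1.39e13 photons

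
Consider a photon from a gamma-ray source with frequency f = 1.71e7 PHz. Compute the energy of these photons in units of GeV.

Take h = 6.62607015e-34 J·s, 1 eV = 1.602176634e-19 J.
First convert: f = 1.71e7 PHz = 1.71e22 Hz.
Apply E = hf: E = 1.133e-11 J.
Converting to GeV: E = 0.07072 GeV ≈ 0.0707 GeV.

0.0707 GeV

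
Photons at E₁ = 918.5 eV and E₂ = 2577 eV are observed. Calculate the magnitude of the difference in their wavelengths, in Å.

Using λ = hc/E: λ₁ = 1.3499 × 10^-9 m, λ₂ = 4.8112 × 10^-10 m.
|Δλ| = |1.3499 × 10^-9 − 4.8112 × 10^-10| = 8.69 × 10^-10 m = 8.69 Å.

8.69 Å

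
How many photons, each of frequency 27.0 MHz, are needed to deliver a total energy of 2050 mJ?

1.15e26 photons

Per-photon energy: E = 1.789e-26 J (from frequency = 27.0 MHz).
N = E_total / E_photon = 2.05 J / 1.789e-26 J = 1.15e26.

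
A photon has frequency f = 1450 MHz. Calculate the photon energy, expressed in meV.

Use h = 6.62607015e-34 J·s, 1 eV = 1.602176634e-19 J.
First convert: f = 1450 MHz = 1.45e9 Hz.
For a photon E = hf, so E = 9.608e-25 J.
Converting to meV: E = 0.005997 meV ≈ 6.00e-3 meV.

6.00e-3 meV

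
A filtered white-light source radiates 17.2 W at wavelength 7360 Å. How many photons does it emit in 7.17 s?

Total energy: E_total = P·t = 17.2 × 7.17 = 123.3 J.
Per-photon energy: E = 2.699 × 10^-19 J.
N = E_total / E_photon = 4.57 × 10^20.

4.57 × 10^20 photons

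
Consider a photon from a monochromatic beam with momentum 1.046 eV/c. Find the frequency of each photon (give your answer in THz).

Take h = 6.62607015e-34 J·s, c = 2.99792458e8 m/s, 1 eV = 1.602176634e-19 J.
First convert: p = 1.046 eV/c = 5.5901e-28 kg·m/s.
For a photon f = pc/h, so f = 2.529e14 Hz.
Converting to THz: f = 252.9 THz ≈ 253 THz.

253 THz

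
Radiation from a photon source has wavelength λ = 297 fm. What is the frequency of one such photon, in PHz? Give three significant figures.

1.01e6 PHz

Convert to SI: λ = 297 fm = 2.97e-13 m.
Apply f = c/λ: f = 1.009e21 Hz.
Converting to PHz: f = 1.009e6 PHz ≈ 1.01e6 PHz.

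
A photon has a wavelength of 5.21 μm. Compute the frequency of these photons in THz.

57.5 THz

First convert: λ = 5.21 μm = 5.21·10^-6 m.
Since f = c/λ for a photon, f = 5.754·10^13 Hz.
Converting to THz: f = 57.54 THz ≈ 57.5 THz.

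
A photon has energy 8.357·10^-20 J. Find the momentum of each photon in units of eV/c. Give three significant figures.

0.522 eV/c

(c = 2.99792458·10^8 m/s, 1 eV = 1.602176634·10^-19 J.)
Apply p = E/c: p = 2.788·10^-28 kg·m/s.
Converting to eV/c: p = 0.5216 eV/c ≈ 0.522 eV/c.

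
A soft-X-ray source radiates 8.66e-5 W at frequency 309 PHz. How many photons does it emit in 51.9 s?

Total energy: E_total = P·t = 8.66e-5 × 51.9 = 0.004495 J.
Per-photon energy: E = 2.047e-16 J.
N = E_total / E_photon = 2.20e13.

2.20e13 photons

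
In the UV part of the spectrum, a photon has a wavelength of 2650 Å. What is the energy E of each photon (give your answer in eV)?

4.68 eV

Take h = 6.62607015e-34 J·s, c = 2.99792458e8 m/s, 1 eV = 1.602176634e-19 J.
In SI units: λ = 2650 Å = 2.65e-7 m.
For a photon E = hc/λ, so E = 7.496e-19 J.
Converting to eV: E = 4.679 eV ≈ 4.68 eV.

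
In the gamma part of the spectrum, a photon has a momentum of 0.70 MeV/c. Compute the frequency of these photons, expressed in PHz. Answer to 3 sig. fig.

Take h = 6.62607015e-34 J·s, c = 2.99792458e8 m/s, 1 eV = 1.602176634e-19 J.
Convert to SI: p = 0.70 MeV/c = 3.7410e-22 kg·m/s.
The photon relation is f = pc/h, giving f = 1.693e20 Hz.
Converting to PHz: f = 169300 PHz ≈ 1.69e5 PHz.

1.69e5 PHz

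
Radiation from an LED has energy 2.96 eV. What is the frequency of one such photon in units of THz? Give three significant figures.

716 THz

Take h = 6.62607015 × 10^-34 J·s, 1 eV = 1.602176634 × 10^-19 J.
Convert to SI: E = 2.96 eV = 4.7424 × 10^-19 J.
For a photon f = E/h, so f = 7.157 × 10^14 Hz.
Converting to THz: f = 715.7 THz ≈ 716 THz.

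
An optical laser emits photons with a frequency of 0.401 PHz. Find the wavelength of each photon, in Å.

7480 Å

In SI units: f = 0.401 PHz = 4.01 × 10^14 Hz.
The photon relation is λ = c/f, giving λ = 7.476 × 10^-7 m.
Converting to Å: λ = 7476 Å ≈ 7480 Å.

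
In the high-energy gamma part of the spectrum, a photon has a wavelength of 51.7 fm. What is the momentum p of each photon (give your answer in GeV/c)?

(h = 6.62607015e-34 J·s, c = 2.99792458e8 m/s, 1 eV = 1.602176634e-19 J.)
First convert: λ = 51.7 fm = 5.17e-14 m.
Apply p = h/λ: p = 1.282e-20 kg·m/s.
Converting to GeV/c: p = 0.02398 GeV/c ≈ 0.0240 GeV/c.

0.0240 GeV/c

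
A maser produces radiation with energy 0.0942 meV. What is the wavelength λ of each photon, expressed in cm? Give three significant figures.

1.32 cm

In SI units: E = 0.0942 meV = 1.5093 × 10^-23 J.
For a photon λ = hc/E, so λ = 0.01316 m.
Converting to cm: λ = 1.316 cm ≈ 1.32 cm.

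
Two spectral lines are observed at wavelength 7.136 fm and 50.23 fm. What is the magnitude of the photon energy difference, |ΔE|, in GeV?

Using E = hc/λ: E₁ = 2.7837 × 10^-11 J, E₂ = 3.9547 × 10^-12 J.
|ΔE| = |2.7837 × 10^-11 − 3.9547 × 10^-12| = 2.39 × 10^-11 J = 0.149 GeV.

0.149 GeV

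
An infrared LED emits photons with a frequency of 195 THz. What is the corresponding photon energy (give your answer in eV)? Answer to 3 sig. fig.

0.806 eV

Take h = 6.62607015 × 10^-34 J·s, 1 eV = 1.602176634 × 10^-19 J.
Convert to SI: f = 195 THz = 1.95 × 10^14 Hz.
For a photon E = hf, so E = 1.292 × 10^-19 J.
Converting to eV: E = 0.8065 eV ≈ 0.806 eV.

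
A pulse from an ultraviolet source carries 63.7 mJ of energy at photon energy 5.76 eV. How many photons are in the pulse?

6.90 × 10^16 photons

Per-photon energy: E = 9.229 × 10^-19 J (from energy = 5.76 eV).
N = E_total / E_photon = 0.0637 J / 9.229 × 10^-19 J = 6.90 × 10^16.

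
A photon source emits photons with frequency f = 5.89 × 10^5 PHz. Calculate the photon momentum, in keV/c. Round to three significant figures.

Use h = 6.62607015 × 10^-34 J·s, c = 2.99792458 × 10^8 m/s, 1 eV = 1.602176634 × 10^-19 J.
Convert to SI: f = 5.89 × 10^5 PHz = 5.89 × 10^20 Hz.
For a photon p = hf/c, so p = 1.302 × 10^-21 kg·m/s.
Converting to keV/c: p = 2436 keV/c ≈ 2440 keV/c.

2440 keV/c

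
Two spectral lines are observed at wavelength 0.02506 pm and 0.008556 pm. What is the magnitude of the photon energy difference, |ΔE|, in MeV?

95.4 MeV

Using E = hc/λ: E₁ = 7.9268 × 10^-12 J, E₂ = 2.3217 × 10^-11 J.
|ΔE| = |7.9268 × 10^-12 − 2.3217 × 10^-11| = 1.53 × 10^-11 J = 95.4 MeV.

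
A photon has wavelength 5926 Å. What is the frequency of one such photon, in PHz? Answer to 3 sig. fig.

0.506 PHz

In SI units: λ = 5926 Å = 5.926·10^-7 m.
Apply f = c/λ: f = 5.059·10^14 Hz.
Converting to PHz: f = 0.5059 PHz ≈ 0.506 PHz.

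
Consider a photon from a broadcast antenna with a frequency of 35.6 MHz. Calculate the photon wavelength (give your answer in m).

8.42 m

First convert: f = 35.6 MHz = 3.56e7 Hz.
For a photon λ = c/f, so λ = 8.421 m.
So λ ≈ 8.42 m.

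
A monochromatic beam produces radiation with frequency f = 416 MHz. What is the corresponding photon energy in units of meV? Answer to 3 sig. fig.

First convert: f = 416 MHz = 4.16e8 Hz.
For a photon E = hf, so E = 2.756e-25 J.
Converting to meV: E = 0.001720 meV ≈ 1.72e-3 meV.

1.72e-3 meV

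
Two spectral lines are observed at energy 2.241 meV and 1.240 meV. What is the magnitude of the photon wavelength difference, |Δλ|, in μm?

Using λ = hc/E: λ₁ = 5.5325 × 10^-4 m, λ₂ = 9.9987 × 10^-4 m.
|Δλ| = |5.5325 × 10^-4 − 9.9987 × 10^-4| = 4.47 × 10^-4 m = 447 μm.

447 μm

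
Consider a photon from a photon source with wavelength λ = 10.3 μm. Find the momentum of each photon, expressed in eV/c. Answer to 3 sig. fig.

First convert: λ = 10.3 μm = 1.03 × 10^-5 m.
The photon relation is p = h/λ, giving p = 6.433 × 10^-29 kg·m/s.
Converting to eV/c: p = 0.1204 eV/c ≈ 0.120 eV/c.

0.120 eV/c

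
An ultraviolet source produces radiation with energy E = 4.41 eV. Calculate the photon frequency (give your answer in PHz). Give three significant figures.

1.07 PHz

Take h = 6.62607015 × 10^-34 J·s, 1 eV = 1.602176634 × 10^-19 J.
Convert to SI: E = 4.41 eV = 7.0656 × 10^-19 J.
The photon relation is f = E/h, giving f = 1.066 × 10^15 Hz.
Converting to PHz: f = 1.066 PHz ≈ 1.07 PHz.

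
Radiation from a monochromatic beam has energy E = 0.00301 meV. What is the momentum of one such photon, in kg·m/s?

1.61e-33 kg·m/s

First convert: E = 0.00301 meV = 4.8226e-25 J.
The photon relation is p = E/c, giving p = 1.609e-33 kg·m/s.
So p ≈ 1.61e-33 kg·m/s.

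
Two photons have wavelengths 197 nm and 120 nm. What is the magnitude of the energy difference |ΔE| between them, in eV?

4.04 eV

Using E = hc/λ: E₁ = 1.008·10^-18 J, E₂ = 1.655·10^-18 J.
|ΔE| = |1.008·10^-18 − 1.655·10^-18| = 6.47·10^-19 J = 4.04 eV.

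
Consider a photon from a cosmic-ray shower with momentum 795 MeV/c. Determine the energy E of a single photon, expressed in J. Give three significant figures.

1.27e-10 J

Use c = 2.99792458e8 m/s, 1 eV = 1.602176634e-19 J.
Convert to SI: p = 795 MeV/c = 4.2487e-19 kg·m/s.
For a photon E = pc, so E = 1.274e-10 J.
So E ≈ 1.27e-10 J.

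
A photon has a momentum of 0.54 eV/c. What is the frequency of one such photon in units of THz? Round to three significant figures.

131 THz

Take h = 6.62607015e-34 J·s, c = 2.99792458e8 m/s, 1 eV = 1.602176634e-19 J.
First convert: p = 0.54 eV/c = 2.8859e-28 kg·m/s.
The photon relation is f = pc/h, giving f = 1.306e14 Hz.
Converting to THz: f = 130.6 THz ≈ 131 THz.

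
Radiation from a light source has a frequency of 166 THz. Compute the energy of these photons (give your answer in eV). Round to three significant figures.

Convert to SI: f = 166 THz = 1.66 × 10^14 Hz.
Since E = hf for a photon, E = 1.100 × 10^-19 J.
Converting to eV: E = 0.6865 eV ≈ 0.687 eV.

0.687 eV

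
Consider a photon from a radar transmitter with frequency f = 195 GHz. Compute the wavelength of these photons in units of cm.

0.154 cm

Use c = 2.99792458e8 m/s.
In SI units: f = 195 GHz = 1.95e11 Hz.
Since λ = c/f for a photon, λ = 0.001537 m.
Converting to cm: λ = 0.1537 cm ≈ 0.154 cm.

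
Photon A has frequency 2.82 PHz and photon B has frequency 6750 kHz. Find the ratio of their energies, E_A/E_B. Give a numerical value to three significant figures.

4.18e8

E_A = 1.869e-18 J (from frequency = 2.82 PHz, via E = hf).
E_B = 4.473e-27 J (from frequency = 6750 kHz, via E = hf).
Ratio = 1.869e-18 / 4.473e-27 = 4.18e8.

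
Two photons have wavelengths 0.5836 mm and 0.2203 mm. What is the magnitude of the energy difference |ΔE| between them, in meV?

3.50 meV

Using E = hc/λ: E₁ = 3.4038 × 10^-22 J, E₂ = 9.0170 × 10^-22 J.
|ΔE| = |3.4038 × 10^-22 − 9.0170 × 10^-22| = 5.61 × 10^-22 J = 3.50 meV.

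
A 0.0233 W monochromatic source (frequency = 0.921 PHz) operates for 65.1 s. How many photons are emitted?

2.49 × 10^18 photons

Total energy: E_total = P·t = 0.0233 × 65.1 = 1.517 J.
Per-photon energy: E = 6.103 × 10^-19 J.
N = E_total / E_photon = 2.49 × 10^18.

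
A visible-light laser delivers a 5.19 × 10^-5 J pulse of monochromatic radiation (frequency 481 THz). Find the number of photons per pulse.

1.63 × 10^14 photons

Per-photon energy: E = 3.187 × 10^-19 J (from frequency = 481 THz).
N = E_total / E_photon = 5.19 × 10^-5 J / 3.187 × 10^-19 J = 1.63 × 10^14.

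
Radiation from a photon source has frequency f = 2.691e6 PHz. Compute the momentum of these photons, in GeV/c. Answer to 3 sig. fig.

In SI units: f = 2.691e6 PHz = 2.691e21 Hz.
Apply p = hf/c: p = 5.948e-21 kg·m/s.
Converting to GeV/c: p = 0.01113 GeV/c ≈ 0.0111 GeV/c.

0.0111 GeV/c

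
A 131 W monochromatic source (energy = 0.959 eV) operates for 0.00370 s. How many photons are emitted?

Total energy: E_total = P·t = 131 × 0.00370 = 0.4847 J.
Per-photon energy: E = 1.536e-19 J.
N = E_total / E_photon = 3.15e18.

3.15e18 photons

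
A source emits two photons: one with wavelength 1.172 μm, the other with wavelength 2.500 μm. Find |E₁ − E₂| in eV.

Using E = hc/λ: E₁ = 1.6949 × 10^-19 J, E₂ = 7.9458 × 10^-20 J.
|ΔE| = |1.6949 × 10^-19 − 7.9458 × 10^-20| = 9.00 × 10^-20 J = 0.562 eV.

0.562 eV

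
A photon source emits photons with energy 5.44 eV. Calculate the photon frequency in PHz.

1.32 PHz

Take h = 6.62607015 × 10^-34 J·s, 1 eV = 1.602176634 × 10^-19 J.
First convert: E = 5.44 eV = 8.7158 × 10^-19 J.
Apply f = E/h: f = 1.315 × 10^15 Hz.
Converting to PHz: f = 1.315 PHz ≈ 1.32 PHz.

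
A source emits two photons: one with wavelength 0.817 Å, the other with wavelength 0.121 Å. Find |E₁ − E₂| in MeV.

Using E = hc/λ: E₁ = 2.431e-15 J, E₂ = 1.642e-14 J.
|ΔE| = |2.431e-15 − 1.642e-14| = 1.40e-14 J = 0.0873 MeV.

0.0873 MeV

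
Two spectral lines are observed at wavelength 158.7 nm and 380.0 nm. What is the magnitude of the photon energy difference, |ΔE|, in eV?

4.55 eV

Using E = hc/λ: E₁ = 1.2517 × 10^-18 J, E₂ = 5.2275 × 10^-19 J.
|ΔE| = |1.2517 × 10^-18 − 5.2275 × 10^-19| = 7.29 × 10^-19 J = 4.55 eV.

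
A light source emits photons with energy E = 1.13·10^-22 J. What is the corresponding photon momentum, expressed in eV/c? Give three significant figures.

Use c = 2.99792458·10^8 m/s, 1 eV = 1.602176634·10^-19 J.
Apply p = E/c: p = 3.769·10^-31 kg·m/s.
Converting to eV/c: p = 7.053·10^-4 eV/c ≈ 7.05·10^-4 eV/c.

7.05·10^-4 eV/c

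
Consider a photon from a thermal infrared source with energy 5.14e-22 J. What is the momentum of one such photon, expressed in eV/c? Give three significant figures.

Use c = 2.99792458e8 m/s, 1 eV = 1.602176634e-19 J.
For a photon p = E/c, so p = 1.715e-30 kg·m/s.
Converting to eV/c: p = 0.003208 eV/c ≈ 3.21e-3 eV/c.

3.21e-3 eV/c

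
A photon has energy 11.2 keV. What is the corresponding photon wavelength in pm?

111 pm

First convert: E = 11.2 keV = 1.7944e-15 J.
Since λ = hc/E for a photon, λ = 1.107e-10 m.
Converting to pm: λ = 110.7 pm ≈ 111 pm.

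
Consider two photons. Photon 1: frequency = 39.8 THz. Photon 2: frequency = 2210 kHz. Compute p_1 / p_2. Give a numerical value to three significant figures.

1.80·10^7

p_1 = 8.797·10^-29 kg·m/s (from frequency = 39.8 THz, via p = hf/c).
p_2 = 4.885·10^-36 kg·m/s (from frequency = 2210 kHz, via p = hf/c).
Ratio = 8.797·10^-29 / 4.885·10^-36 = 1.80·10^7.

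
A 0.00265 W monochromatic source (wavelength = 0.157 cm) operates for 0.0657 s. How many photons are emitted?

Total energy: E_total = P·t = 0.00265 × 0.0657 = 1.741·10^-4 J.
Per-photon energy: E = 1.265·10^-22 J.
N = E_total / E_photon = 1.38·10^18.

1.38·10^18 photons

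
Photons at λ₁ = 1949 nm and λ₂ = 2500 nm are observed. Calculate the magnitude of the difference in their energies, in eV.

0.140 eV

Using E = hc/λ: E₁ = 1.0192·10^-19 J, E₂ = 7.9458·10^-20 J.
|ΔE| = |1.0192·10^-19 − 7.9458·10^-20| = 2.25·10^-20 J = 0.140 eV.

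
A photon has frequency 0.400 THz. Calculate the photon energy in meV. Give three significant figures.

(h = 6.62607015 × 10^-34 J·s, 1 eV = 1.602176634 × 10^-19 J.)
In SI units: f = 0.400 THz = 4.00 × 10^11 Hz.
The photon relation is E = hf, giving E = 2.650 × 10^-22 J.
Converting to meV: E = 1.654 meV ≈ 1.65 meV.

1.65 meV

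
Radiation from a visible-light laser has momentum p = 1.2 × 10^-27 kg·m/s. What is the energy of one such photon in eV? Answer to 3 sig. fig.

2.25 eV

(c = 2.99792458 × 10^8 m/s, 1 eV = 1.602176634 × 10^-19 J.)
For a photon E = pc, so E = 3.598 × 10^-19 J.
Converting to eV: E = 2.245 eV ≈ 2.25 eV.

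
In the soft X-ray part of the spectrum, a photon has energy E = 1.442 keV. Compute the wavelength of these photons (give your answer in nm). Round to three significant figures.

In SI units: E = 1.442 keV = 2.3103e-16 J.
For a photon λ = hc/E, so λ = 8.598e-10 m.
Converting to nm: λ = 0.8598 nm ≈ 0.860 nm.

0.860 nm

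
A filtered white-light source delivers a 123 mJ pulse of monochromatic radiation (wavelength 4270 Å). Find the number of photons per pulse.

Per-photon energy: E = 4.652 × 10^-19 J (from wavelength = 4270 Å).
N = E_total / E_photon = 0.123 J / 4.652 × 10^-19 J = 2.64 × 10^17.

2.64 × 10^17 photons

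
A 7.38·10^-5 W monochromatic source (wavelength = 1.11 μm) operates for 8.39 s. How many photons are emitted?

Total energy: E_total = P·t = 7.38·10^-5 × 8.39 = 6.192·10^-4 J.
Per-photon energy: E = 1.790·10^-19 J.
N = E_total / E_photon = 3.46·10^15.

3.46·10^15 photons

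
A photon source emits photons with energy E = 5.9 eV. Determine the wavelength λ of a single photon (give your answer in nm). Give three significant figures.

Convert to SI: E = 5.9 eV = 9.4528e-19 J.
Apply λ = hc/E: λ = 2.101e-7 m.
Converting to nm: λ = 210.1 nm ≈ 210 nm.

210 nm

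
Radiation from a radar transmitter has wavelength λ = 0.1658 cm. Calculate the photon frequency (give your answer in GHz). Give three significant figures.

Take c = 2.99792458e8 m/s.
Convert to SI: λ = 0.1658 cm = 0.001658 m.
Apply f = c/λ: f = 1.808e11 Hz.
Converting to GHz: f = 180.8 GHz ≈ 181 GHz.

181 GHz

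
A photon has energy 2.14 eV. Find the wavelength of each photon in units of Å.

(h = 6.62607015·10^-34 J·s, c = 2.99792458·10^8 m/s, 1 eV = 1.602176634·10^-19 J.)
First convert: E = 2.14 eV = 3.4287·10^-19 J.
Since λ = hc/E for a photon, λ = 5.794·10^-7 m.
Converting to Å: λ = 5794 Å ≈ 5790 Å.

5790 Å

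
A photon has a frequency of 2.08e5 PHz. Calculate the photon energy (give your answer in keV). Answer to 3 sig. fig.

860 keV

Take h = 6.62607015e-34 J·s, 1 eV = 1.602176634e-19 J.
First convert: f = 2.08e5 PHz = 2.08e20 Hz.
The photon relation is E = hf, giving E = 1.378e-13 J.
Converting to keV: E = 860.2 keV ≈ 860 keV.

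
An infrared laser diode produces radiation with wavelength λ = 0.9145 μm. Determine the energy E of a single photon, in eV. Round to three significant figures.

1.36 eV

In SI units: λ = 0.9145 μm = 9.145e-7 m.
Apply E = hc/λ: E = 2.172e-19 J.
Converting to eV: E = 1.356 eV ≈ 1.36 eV.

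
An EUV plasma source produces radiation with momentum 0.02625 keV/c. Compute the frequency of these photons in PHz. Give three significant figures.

6.35 PHz

First convert: p = 0.02625 keV/c = 1.4029e-26 kg·m/s.
For a photon f = pc/h, so f = 6.347e15 Hz.
Converting to PHz: f = 6.347 PHz ≈ 6.35 PHz.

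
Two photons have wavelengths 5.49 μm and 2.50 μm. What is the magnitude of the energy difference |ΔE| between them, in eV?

Using E = hc/λ: E₁ = 3.618 × 10^-20 J, E₂ = 7.946 × 10^-20 J.
|ΔE| = |3.618 × 10^-20 − 7.946 × 10^-20| = 4.33 × 10^-20 J = 0.270 eV.

0.270 eV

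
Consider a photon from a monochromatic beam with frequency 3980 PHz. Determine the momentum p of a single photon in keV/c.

Convert to SI: f = 3980 PHz = 3.98·10^18 Hz.
Since p = hf/c for a photon, p = 8.797·10^-24 kg·m/s.
Converting to keV/c: p = 16.46 keV/c ≈ 16.5 keV/c.

16.5 keV/c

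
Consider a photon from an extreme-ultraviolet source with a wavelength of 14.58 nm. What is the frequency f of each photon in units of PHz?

(c = 2.99792458e8 m/s.)
Convert to SI: λ = 14.58 nm = 1.458e-8 m.
For a photon f = c/λ, so f = 2.056e16 Hz.
Converting to PHz: f = 20.56 PHz ≈ 20.6 PHz.

20.6 PHz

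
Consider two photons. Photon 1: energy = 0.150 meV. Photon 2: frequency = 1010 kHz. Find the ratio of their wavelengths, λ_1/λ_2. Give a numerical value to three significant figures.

λ_1 = 0.008266 m (from energy = 0.150 meV, via λ = hc/E).
λ_2 = 296.8 m (from frequency = 1010 kHz, via λ = c/f).
Ratio = 0.008266 / 296.8 = 2.78·10^-5.

2.78·10^-5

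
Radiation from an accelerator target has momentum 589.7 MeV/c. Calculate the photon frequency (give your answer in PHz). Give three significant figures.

Take h = 6.62607015 × 10^-34 J·s, c = 2.99792458 × 10^8 m/s, 1 eV = 1.602176634 × 10^-19 J.
Convert to SI: p = 589.7 MeV/c = 3.1515 × 10^-19 kg·m/s.
For a photon f = pc/h, so f = 1.426 × 10^23 Hz.
Converting to PHz: f = 1.426 × 10^8 PHz ≈ 1.43 × 10^8 PHz.

1.43 × 10^8 PHz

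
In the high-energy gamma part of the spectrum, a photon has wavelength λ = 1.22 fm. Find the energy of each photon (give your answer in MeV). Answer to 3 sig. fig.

1020 MeV

First convert: λ = 1.22 fm = 1.22e-15 m.
Since E = hc/λ for a photon, E = 1.628e-10 J.
Converting to MeV: E = 1016 MeV ≈ 1020 MeV.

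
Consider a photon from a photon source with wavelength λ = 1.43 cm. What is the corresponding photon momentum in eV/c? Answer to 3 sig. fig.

8.67 × 10^-5 eV/c

Use h = 6.62607015 × 10^-34 J·s, c = 2.99792458 × 10^8 m/s, 1 eV = 1.602176634 × 10^-19 J.
In SI units: λ = 1.43 cm = 0.0143 m.
Apply p = h/λ: p = 4.634 × 10^-32 kg·m/s.
Converting to eV/c: p = 8.670 × 10^-5 eV/c ≈ 8.67 × 10^-5 eV/c.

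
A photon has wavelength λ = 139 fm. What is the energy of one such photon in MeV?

First convert: λ = 139 fm = 1.39e-13 m.
Apply E = hc/λ: E = 1.429e-12 J.
Converting to MeV: E = 8.920 MeV ≈ 8.92 MeV.

8.92 MeV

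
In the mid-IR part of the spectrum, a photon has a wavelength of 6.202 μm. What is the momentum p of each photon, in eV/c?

(h = 6.62607015·10^-34 J·s, c = 2.99792458·10^8 m/s, 1 eV = 1.602176634·10^-19 J.)
First convert: λ = 6.202 μm = 6.202·10^-6 m.
Since p = h/λ for a photon, p = 1.068·10^-28 kg·m/s.
Converting to eV/c: p = 0.1999 eV/c ≈ 0.200 eV/c.

0.200 eV/c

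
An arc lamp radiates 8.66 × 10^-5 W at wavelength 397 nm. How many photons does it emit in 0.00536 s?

Total energy: E_total = P·t = 8.66 × 10^-5 × 0.00536 = 4.642 × 10^-7 J.
Per-photon energy: E = 5.004 × 10^-19 J.
N = E_total / E_photon = 9.28 × 10^11.

9.28 × 10^11 photons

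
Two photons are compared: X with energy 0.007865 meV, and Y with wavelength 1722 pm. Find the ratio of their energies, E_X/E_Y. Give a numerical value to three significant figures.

E_X = 1.260e-24 J (from energy = 0.007865 meV, via E given directly).
E_Y = 1.154e-16 J (from wavelength = 1722 pm, via E = hc/λ).
Ratio = 1.260e-24 / 1.154e-16 = 1.09e-8.

1.09e-8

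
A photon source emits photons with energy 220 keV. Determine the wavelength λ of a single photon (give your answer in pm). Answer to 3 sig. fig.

Take h = 6.62607015 × 10^-34 J·s, c = 2.99792458 × 10^8 m/s, 1 eV = 1.602176634 × 10^-19 J.
In SI units: E = 220 keV = 3.5248 × 10^-14 J.
The photon relation is λ = hc/E, giving λ = 5.636 × 10^-12 m.
Converting to pm: λ = 5.636 pm ≈ 5.64 pm.

5.64 pm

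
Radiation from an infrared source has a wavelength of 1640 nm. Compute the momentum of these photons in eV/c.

0.756 eV/c

(h = 6.62607015e-34 J·s, c = 2.99792458e8 m/s, 1 eV = 1.602176634e-19 J.)
In SI units: λ = 1640 nm = 1.64e-6 m.
Since p = h/λ for a photon, p = 4.040e-28 kg·m/s.
Converting to eV/c: p = 0.7560 eV/c ≈ 0.756 eV/c.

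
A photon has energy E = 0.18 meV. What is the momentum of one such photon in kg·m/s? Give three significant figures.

9.62e-32 kg·m/s

Use c = 2.99792458e8 m/s, 1 eV = 1.602176634e-19 J.
Convert to SI: E = 0.18 meV = 2.8839e-23 J.
Since p = E/c for a photon, p = 9.620e-32 kg·m/s.
So p ≈ 9.62e-32 kg·m/s.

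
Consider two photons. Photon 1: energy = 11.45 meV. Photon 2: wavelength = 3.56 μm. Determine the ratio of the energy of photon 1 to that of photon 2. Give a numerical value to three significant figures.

0.0329

E_1 = 1.834e-21 J (from energy = 11.45 meV, via E given directly).
E_2 = 5.580e-20 J (from wavelength = 3.56 μm, via E = hc/λ).
Ratio = 1.834e-21 / 5.580e-20 = 0.0329.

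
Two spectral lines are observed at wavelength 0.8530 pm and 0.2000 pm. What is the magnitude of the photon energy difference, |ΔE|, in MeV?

4.75 MeV

Using E = hc/λ: E₁ = 2.3288 × 10^-13 J, E₂ = 9.9322 × 10^-13 J.
|ΔE| = |2.3288 × 10^-13 − 9.9322 × 10^-13| = 7.60 × 10^-13 J = 4.75 MeV.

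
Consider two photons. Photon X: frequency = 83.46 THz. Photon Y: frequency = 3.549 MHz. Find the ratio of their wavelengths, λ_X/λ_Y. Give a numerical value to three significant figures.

λ_X = 3.592 × 10^-6 m (from frequency = 83.46 THz, via λ = c/f).
λ_Y = 84.47 m (from frequency = 3.549 MHz, via λ = c/f).
Ratio = 3.592 × 10^-6 / 84.47 = 4.25 × 10^-8.

4.25 × 10^-8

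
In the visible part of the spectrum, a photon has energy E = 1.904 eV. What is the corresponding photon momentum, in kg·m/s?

(c = 2.99792458e8 m/s, 1 eV = 1.602176634e-19 J.)
In SI units: E = 1.904 eV = 3.0505e-19 J.
Apply p = E/c: p = 1.018e-27 kg·m/s.
So p ≈ 1.02e-27 kg·m/s.

1.02e-27 kg·m/s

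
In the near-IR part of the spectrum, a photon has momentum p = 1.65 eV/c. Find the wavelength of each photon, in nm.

(h = 6.62607015e-34 J·s, c = 2.99792458e8 m/s, 1 eV = 1.602176634e-19 J.)
First convert: p = 1.65 eV/c = 8.8181e-28 kg·m/s.
Apply λ = h/p: λ = 7.514e-7 m.
Converting to nm: λ = 751.4 nm ≈ 751 nm.

751 nm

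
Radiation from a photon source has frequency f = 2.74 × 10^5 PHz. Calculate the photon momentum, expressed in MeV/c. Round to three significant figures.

1.13 MeV/c

(h = 6.62607015 × 10^-34 J·s, c = 2.99792458 × 10^8 m/s, 1 eV = 1.602176634 × 10^-19 J.)
First convert: f = 2.74 × 10^5 PHz = 2.74 × 10^20 Hz.
Since p = hf/c for a photon, p = 6.056 × 10^-22 kg·m/s.
Converting to MeV/c: p = 1.133 MeV/c ≈ 1.13 MeV/c.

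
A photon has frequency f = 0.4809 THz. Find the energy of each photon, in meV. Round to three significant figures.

1.99 meV

In SI units: f = 0.4809 THz = 4.809e11 Hz.
For a photon E = hf, so E = 3.186e-22 J.
Converting to meV: E = 1.989 meV ≈ 1.99 meV.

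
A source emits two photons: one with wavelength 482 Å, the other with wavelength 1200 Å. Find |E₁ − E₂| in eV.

Using E = hc/λ: E₁ = 4.121 × 10^-18 J, E₂ = 1.655 × 10^-18 J.
|ΔE| = |4.121 × 10^-18 − 1.655 × 10^-18| = 2.47 × 10^-18 J = 15.4 eV.

15.4 eV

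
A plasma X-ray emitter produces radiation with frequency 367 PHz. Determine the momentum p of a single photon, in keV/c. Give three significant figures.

Convert to SI: f = 367 PHz = 3.67e17 Hz.
For a photon p = hf/c, so p = 8.112e-25 kg·m/s.
Converting to keV/c: p = 1.518 keV/c ≈ 1.52 keV/c.

1.52 keV/c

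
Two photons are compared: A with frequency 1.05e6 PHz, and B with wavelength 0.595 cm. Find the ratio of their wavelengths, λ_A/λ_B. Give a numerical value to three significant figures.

λ_A = 2.855e-13 m (from frequency = 1.05e6 PHz, via λ = c/f).
λ_B = 0.005950 m (from wavelength = 0.595 cm, via λ given directly).
Ratio = 2.855e-13 / 0.005950 = 4.80e-11.

4.80e-11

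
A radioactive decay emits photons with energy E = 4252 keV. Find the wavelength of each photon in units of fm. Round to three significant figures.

Take h = 6.62607015·10^-34 J·s, c = 2.99792458·10^8 m/s, 1 eV = 1.602176634·10^-19 J.
Convert to SI: E = 4252 keV = 6.8125·10^-13 J.
Apply λ = hc/E: λ = 2.916·10^-13 m.
Converting to fm: λ = 291.6 fm ≈ 292 fm.

292 fm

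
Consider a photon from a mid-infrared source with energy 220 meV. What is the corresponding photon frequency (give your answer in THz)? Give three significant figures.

53.2 THz

In SI units: E = 220 meV = 3.5248 × 10^-20 J.
The photon relation is f = E/h, giving f = 5.320 × 10^13 Hz.
Converting to THz: f = 53.20 THz ≈ 53.2 THz.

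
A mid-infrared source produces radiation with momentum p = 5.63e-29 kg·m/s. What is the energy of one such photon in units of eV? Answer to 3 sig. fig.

Apply E = pc: E = 1.688e-20 J.
Converting to eV: E = 0.1053 eV ≈ 0.105 eV.

0.105 eV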